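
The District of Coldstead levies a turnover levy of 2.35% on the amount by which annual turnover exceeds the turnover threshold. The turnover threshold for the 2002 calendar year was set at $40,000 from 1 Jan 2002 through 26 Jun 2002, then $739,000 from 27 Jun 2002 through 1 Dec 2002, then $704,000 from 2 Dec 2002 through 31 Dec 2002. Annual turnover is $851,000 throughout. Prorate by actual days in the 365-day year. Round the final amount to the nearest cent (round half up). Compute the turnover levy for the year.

1 Jan – 26 Jun 2002: 177 days, exemption $40,000 → ($851,000 − $40,000) × 2.35% × 177/365 = $9,242.0671
27 Jun – 1 Dec 2002: 158 days, exemption $739,000 → ($851,000 − $739,000) × 2.35% × 158/365 = $1,139.3315
2 Dec – 31 Dec 2002: 30 days, exemption $704,000 → ($851,000 − $704,000) × 2.35% × 30/365 = $283.9315
Total = $10,665.3301

$10,665.33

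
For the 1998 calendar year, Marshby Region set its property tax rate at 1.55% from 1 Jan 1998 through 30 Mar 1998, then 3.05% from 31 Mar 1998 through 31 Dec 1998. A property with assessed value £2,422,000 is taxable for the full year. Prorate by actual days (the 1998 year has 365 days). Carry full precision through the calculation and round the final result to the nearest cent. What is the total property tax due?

1 Jan – 30 Mar 1998: 89 days at 1.55% → £2,422,000 × 1.55% × 89/365 = £9,153.8329
31 Mar – 31 Dec 1998: 276 days at 3.05% → £2,422,000 × 3.05% × 276/365 = £55,858.6192
Total = £65,012.4521

£65,012.45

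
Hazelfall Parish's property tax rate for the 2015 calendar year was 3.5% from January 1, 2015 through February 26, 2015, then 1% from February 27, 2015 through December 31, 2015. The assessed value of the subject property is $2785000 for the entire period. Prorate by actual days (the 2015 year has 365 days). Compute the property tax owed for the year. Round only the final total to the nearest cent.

January 1 – February 26, 2015: 57 days at 3.5% → $2785000 × 3.5% × 57/365 = $15222.1233
February 27 – December 31, 2015: 308 days at 1% → $2785000 × 1% × 308/365 = $23500.8219
Total = $38722.9452

$38722.95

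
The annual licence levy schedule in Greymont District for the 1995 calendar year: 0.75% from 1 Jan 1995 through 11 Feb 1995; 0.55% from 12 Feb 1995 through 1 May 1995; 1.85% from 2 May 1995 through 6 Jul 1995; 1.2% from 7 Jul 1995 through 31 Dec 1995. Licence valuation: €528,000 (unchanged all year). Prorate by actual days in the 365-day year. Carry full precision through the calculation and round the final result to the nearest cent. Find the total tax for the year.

€5,940.36

1 Jan – 11 Feb 1995: 42 days at 0.75% → €528,000 × 0.75% × 42/365 = €455.6712
12 Feb – 1 May 1995: 79 days at 0.55% → €528,000 × 0.55% × 79/365 = €628.5370
2 May – 6 Jul 1995: 66 days at 1.85% → €528,000 × 1.85% × 66/365 = €1,766.2685
7 Jul – 31 Dec 1995: 178 days at 1.2% → €528,000 × 1.2% × 178/365 = €3,089.8849
Total = €5,940.3616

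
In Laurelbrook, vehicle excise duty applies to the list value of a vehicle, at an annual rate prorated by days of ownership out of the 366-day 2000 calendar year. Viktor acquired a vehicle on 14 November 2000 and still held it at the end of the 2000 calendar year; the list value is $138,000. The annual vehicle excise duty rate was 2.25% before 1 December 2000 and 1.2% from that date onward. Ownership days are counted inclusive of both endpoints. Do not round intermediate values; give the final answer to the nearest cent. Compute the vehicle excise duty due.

$284.48

14 November – 30 November 2000: 17 days at 2.25% → $138,000 × 2.25% × 17/366 = $144.2213
1 December – 31 December 2000: 31 days at 1.2% → $138,000 × 1.2% × 31/366 = $140.2623
Total = $284.4836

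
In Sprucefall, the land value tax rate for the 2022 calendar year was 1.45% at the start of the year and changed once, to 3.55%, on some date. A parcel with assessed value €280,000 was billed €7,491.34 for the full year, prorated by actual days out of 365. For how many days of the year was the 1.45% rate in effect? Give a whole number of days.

152 days

Let d = days at the first rate; then 365 − d days at the second rate.
€280,000 × [1.45%·d + 3.55%·(365−d)] / 365 = €7,491.34
Solving gives d = 152, so the new rate took effect on June 2, 2022.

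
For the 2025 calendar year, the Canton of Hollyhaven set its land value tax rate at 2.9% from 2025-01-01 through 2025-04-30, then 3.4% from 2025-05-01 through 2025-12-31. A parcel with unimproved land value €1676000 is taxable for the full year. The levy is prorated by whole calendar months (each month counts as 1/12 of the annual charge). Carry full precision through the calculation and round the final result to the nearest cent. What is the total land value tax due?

2025-01-01 to 2025-04-30: 4 months at 2.9% → €1676000 × 2.9% × 4/12 = €16201.3333
2025-05-01 to 2025-12-31: 8 months at 3.4% → €1676000 × 3.4% × 8/12 = €37989.3333
Total = €54190.6667

€54190.67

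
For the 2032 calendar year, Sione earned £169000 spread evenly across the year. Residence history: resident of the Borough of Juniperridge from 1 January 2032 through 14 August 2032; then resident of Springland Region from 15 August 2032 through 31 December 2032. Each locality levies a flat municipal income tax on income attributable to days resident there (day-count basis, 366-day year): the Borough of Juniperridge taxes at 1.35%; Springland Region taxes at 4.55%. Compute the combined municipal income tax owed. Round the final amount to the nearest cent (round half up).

The Borough of Juniperridge, 1 January – 14 August 2032: 227 days → £169000 × 1.35% × 227/366 = £1415.0287
Springland Region, 15 August – 31 December 2032: 139 days → £169000 × 4.55% × 139/366 = £2920.3292
Total = £4335.3579

£4335.36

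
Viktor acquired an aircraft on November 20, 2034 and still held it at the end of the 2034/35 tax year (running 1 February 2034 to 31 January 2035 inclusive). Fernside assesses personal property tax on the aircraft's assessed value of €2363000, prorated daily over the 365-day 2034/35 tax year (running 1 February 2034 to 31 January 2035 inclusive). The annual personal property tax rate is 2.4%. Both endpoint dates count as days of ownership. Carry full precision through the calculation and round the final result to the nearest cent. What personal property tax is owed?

€11342.40

Days held (November 20, 2034 – January 31, 2035): 73 out of 365
Tax = €2363000 × 2.4% × 73/365 = €11342.4000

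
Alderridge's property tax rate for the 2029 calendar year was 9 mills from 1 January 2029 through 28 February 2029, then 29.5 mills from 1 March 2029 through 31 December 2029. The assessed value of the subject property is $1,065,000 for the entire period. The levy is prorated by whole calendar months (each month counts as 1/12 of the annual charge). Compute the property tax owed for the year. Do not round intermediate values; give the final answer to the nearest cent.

$27,778.75

1 January – 28 February 2029: 2 months at 9 mills → $1,065,000 × 0.9% × 2/12 = $1,597.5000
1 March – 31 December 2029: 10 months at 29.5 mills → $1,065,000 × 2.95% × 10/12 = $26,181.2500
Total = $27,778.7500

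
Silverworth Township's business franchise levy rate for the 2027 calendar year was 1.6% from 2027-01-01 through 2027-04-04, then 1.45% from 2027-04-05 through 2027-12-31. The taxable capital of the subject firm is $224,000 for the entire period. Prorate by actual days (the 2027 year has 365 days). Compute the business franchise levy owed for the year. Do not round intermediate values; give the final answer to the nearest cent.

$3,334.53

2027-01-01 to 2027-04-04: 94 days at 1.6% → $224,000 × 1.6% × 94/365 = $923.0027
2027-04-05 to 2027-12-31: 271 days at 1.45% → $224,000 × 1.45% × 271/365 = $2,411.5288
Total = $3,334.5315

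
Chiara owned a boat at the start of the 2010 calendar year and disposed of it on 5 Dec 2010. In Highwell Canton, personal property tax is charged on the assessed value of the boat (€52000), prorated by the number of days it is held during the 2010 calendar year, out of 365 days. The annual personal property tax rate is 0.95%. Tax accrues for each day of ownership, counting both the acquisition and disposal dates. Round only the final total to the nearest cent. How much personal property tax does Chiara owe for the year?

Days held (1 Jan – 5 Dec 2010): 339 out of 365
Tax = €52000 × 0.95% × 339/365 = €458.8110

€458.81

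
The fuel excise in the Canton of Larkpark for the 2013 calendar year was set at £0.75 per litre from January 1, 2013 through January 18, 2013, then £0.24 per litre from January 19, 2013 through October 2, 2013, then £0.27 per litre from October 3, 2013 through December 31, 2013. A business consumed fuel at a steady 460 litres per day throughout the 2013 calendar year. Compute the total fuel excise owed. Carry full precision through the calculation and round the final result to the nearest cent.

£45,760.80

January 1 – January 18, 2013: 18 days × 460 litres/day = 8,280 litres at £0.75/litre → £6,210.00
January 19 – October 2, 2013: 257 days × 460 litres/day = 118,220 litres at £0.24/litre → £28,372.80
October 3 – December 31, 2013: 90 days × 460 litres/day = 41,400 litres at £0.27/litre → £11,178.00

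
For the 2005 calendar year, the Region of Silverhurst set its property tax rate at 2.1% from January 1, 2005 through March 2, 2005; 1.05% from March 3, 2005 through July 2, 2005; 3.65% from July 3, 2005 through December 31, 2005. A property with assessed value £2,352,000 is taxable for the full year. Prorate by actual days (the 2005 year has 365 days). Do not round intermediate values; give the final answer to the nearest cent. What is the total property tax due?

£59,315.51

January 1 – March 2, 2005: 61 days at 2.1% → £2,352,000 × 2.1% × 61/365 = £8,254.5534
March 3 – July 2, 2005: 122 days at 1.05% → £2,352,000 × 1.05% × 122/365 = £8,254.5534
July 3 – December 31, 2005: 182 days at 3.65% → £2,352,000 × 3.65% × 182/365 = £42,806.4000
Total = £59,315.5068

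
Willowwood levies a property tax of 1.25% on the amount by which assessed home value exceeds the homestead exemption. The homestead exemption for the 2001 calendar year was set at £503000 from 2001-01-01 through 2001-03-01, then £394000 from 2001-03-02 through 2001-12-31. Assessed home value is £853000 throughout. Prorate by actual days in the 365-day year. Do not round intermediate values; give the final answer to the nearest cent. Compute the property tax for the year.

£5513.53

2001-01-01 to 2001-03-01: 60 days, exemption £503000 → (£853000 − £503000) × 1.25% × 60/365 = £719.1781
2001-03-02 to 2001-12-31: 305 days, exemption £394000 → (£853000 − £394000) × 1.25% × 305/365 = £4794.3493
Total = £5513.5274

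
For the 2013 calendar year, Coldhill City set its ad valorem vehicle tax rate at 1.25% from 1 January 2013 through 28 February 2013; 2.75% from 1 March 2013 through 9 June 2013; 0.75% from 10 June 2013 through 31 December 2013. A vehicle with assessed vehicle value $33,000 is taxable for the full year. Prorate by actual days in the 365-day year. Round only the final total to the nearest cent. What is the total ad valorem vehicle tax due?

$456.80

1 January – 28 February 2013: 59 days at 1.25% → $33,000 × 1.25% × 59/365 = $66.6781
1 March – 9 June 2013: 101 days at 2.75% → $33,000 × 2.75% × 101/365 = $251.1164
10 June – 31 December 2013: 205 days at 0.75% → $33,000 × 0.75% × 205/365 = $139.0068
Total = $456.8014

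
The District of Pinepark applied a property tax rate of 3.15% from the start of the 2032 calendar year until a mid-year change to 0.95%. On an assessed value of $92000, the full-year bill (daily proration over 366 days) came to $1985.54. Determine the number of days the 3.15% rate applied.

Let d = days at the first rate; then 366 − d days at the second rate.
$92000 × [3.15%·d + 0.95%·(366−d)] / 366 = $1985.54
Solving gives d = 201, so the new rate took effect on July 20, 2032.

201 days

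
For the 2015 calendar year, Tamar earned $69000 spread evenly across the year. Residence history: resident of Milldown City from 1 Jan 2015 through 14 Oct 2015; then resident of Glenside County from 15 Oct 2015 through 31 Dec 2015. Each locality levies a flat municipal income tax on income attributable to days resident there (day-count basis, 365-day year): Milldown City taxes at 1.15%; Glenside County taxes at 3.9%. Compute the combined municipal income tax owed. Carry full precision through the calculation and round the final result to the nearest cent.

Milldown City, 1 Jan – 14 Oct 2015: 287 days → $69000 × 1.15% × 287/365 = $623.9301
Glenside County, 15 Oct – 31 Dec 2015: 78 days → $69000 × 3.9% × 78/365 = $575.0630
Total = $1198.9932

$1198.99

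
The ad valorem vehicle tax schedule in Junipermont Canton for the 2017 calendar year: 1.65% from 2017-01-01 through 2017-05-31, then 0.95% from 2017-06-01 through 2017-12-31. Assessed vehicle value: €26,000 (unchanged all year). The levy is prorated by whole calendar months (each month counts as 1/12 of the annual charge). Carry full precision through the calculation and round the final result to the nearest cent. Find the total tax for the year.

€322.83

2017-01-01 to 2017-05-31: 5 months at 1.65% → €26,000 × 1.65% × 5/12 = €178.7500
2017-06-01 to 2017-12-31: 7 months at 0.95% → €26,000 × 0.95% × 7/12 = €144.0833
Total = €322.8333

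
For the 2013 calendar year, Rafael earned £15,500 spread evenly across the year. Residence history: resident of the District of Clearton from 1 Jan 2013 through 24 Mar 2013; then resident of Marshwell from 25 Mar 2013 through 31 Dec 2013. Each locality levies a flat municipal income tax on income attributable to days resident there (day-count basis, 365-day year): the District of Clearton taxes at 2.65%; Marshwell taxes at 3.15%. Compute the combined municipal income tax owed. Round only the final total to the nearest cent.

£470.63

The District of Clearton, 1 Jan – 24 Mar 2013: 83 days → £15,500 × 2.65% × 83/365 = £93.4034
Marshwell, 25 Mar – 31 Dec 2013: 282 days → £15,500 × 3.15% × 282/365 = £377.2233
Total = £470.6267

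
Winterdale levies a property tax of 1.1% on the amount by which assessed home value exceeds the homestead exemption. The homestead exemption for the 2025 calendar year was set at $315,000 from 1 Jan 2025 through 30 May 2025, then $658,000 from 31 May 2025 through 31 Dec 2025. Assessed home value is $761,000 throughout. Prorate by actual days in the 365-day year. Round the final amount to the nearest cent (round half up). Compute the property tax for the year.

$2,683.55

1 Jan – 30 May 2025: 150 days, exemption $315,000 → ($761,000 − $315,000) × 1.1% × 150/365 = $2,016.1644
31 May – 31 Dec 2025: 215 days, exemption $658,000 → ($761,000 − $658,000) × 1.1% × 215/365 = $667.3836
Total = $2,683.5479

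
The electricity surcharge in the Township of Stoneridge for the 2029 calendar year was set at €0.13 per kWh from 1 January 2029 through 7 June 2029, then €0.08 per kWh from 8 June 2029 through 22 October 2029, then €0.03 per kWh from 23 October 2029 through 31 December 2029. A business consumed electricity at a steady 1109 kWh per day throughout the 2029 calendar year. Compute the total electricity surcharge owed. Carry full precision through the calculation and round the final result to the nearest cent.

1 January – 7 June 2029: 158 days × 1109 kWh/day = 175,222 kWh at €0.13/kWh → €22,778.86
8 June – 22 October 2029: 137 days × 1109 kWh/day = 151,933 kWh at €0.08/kWh → €12,154.64
23 October – 31 December 2029: 70 days × 1109 kWh/day = 77,630 kWh at €0.03/kWh → €2,328.90

€37,262.40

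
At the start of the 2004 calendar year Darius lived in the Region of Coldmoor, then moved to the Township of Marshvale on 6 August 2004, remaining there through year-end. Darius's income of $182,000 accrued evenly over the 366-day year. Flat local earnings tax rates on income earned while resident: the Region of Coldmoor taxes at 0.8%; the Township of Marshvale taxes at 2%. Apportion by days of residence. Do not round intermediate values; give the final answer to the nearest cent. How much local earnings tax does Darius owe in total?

The Region of Coldmoor, 1 January – 5 August 2004: 218 days → $182,000 × 0.8% × 218/366 = $867.2350
The Township of Marshvale, 6 August – 31 December 2004: 148 days → $182,000 × 2% × 148/366 = $1,471.9126
Total = $2,339.1475

$2,339.15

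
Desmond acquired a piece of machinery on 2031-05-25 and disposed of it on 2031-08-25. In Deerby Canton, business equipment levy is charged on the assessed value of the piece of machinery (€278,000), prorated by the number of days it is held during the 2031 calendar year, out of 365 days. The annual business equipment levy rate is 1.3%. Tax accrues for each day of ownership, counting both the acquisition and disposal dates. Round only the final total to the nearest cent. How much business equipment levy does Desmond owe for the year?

€920.83

Days held (2031-05-25 to 2031-08-25): 93 out of 365
Tax = €278,000 × 1.3% × 93/365 = €920.8274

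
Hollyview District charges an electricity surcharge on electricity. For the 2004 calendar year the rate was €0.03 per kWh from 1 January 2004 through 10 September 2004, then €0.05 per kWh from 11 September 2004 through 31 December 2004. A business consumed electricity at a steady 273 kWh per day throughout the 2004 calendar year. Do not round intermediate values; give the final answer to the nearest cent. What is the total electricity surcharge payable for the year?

€3,609.06

1 January – 10 September 2004: 254 days × 273 kWh/day = 69,342 kWh at €0.03/kWh → €2,080.26
11 September – 31 December 2004: 112 days × 273 kWh/day = 30,576 kWh at €0.05/kWh → €1,528.80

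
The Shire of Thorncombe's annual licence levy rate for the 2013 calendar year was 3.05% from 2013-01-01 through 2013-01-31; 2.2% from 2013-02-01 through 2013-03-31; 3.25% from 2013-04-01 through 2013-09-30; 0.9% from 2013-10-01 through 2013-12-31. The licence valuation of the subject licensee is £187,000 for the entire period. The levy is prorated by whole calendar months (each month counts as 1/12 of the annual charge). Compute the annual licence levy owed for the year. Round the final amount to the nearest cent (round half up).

2013-01-01 to 2013-01-31: 1 month at 3.05% → £187,000 × 3.05% × 1/12 = £475.2917
2013-02-01 to 2013-03-31: 2 months at 2.2% → £187,000 × 2.2% × 2/12 = £685.6667
2013-04-01 to 2013-09-30: 6 months at 3.25% → £187,000 × 3.25% × 6/12 = £3,038.7500
2013-10-01 to 2013-12-31: 3 months at 0.9% → £187,000 × 0.9% × 3/12 = £420.7500
Total = £4,620.4583

£4,620.46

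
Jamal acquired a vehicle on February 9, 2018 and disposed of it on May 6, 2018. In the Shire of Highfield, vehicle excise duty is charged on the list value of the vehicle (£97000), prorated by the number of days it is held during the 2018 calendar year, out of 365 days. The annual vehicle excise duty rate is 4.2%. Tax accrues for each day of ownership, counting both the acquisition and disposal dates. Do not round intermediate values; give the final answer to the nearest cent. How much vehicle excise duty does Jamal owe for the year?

Days held (February 9 – May 6, 2018): 87 out of 365
Tax = £97000 × 4.2% × 87/365 = £971.0630

£971.06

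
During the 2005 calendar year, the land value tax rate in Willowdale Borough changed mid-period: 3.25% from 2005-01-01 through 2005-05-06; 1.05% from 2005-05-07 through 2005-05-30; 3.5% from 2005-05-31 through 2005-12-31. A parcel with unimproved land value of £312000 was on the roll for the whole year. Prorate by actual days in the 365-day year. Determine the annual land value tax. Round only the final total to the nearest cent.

2005-01-01 to 2005-05-06: 126 days at 3.25% → £312000 × 3.25% × 126/365 = £3500.3836
2005-05-07 to 2005-05-30: 24 days at 1.05% → £312000 × 1.05% × 24/365 = £215.4082
2005-05-31 to 2005-12-31: 215 days at 3.5% → £312000 × 3.5% × 215/365 = £6432.3288
Total = £10148.1205

£10148.12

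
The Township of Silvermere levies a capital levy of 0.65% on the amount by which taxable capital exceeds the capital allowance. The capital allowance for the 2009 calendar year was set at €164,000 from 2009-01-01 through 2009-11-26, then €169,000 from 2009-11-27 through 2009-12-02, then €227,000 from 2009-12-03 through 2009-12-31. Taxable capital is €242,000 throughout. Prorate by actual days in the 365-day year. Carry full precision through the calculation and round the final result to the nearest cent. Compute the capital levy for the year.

€473.93

2009-01-01 to 2009-11-26: 330 days, exemption €164,000 → (€242,000 − €164,000) × 0.65% × 330/365 = €458.3836
2009-11-27 to 2009-12-02: 6 days, exemption €169,000 → (€242,000 − €169,000) × 0.65% × 6/365 = €7.8000
2009-12-03 to 2009-12-31: 29 days, exemption €227,000 → (€242,000 − €227,000) × 0.65% × 29/365 = €7.7466
Total = €473.9301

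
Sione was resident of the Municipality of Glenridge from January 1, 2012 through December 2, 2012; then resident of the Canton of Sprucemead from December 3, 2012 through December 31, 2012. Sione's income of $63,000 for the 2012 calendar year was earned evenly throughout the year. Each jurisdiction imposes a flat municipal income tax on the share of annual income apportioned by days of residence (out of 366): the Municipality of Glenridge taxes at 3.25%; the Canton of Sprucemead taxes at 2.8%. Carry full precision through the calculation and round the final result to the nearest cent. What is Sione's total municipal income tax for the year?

The Municipality of Glenridge, January 1 – December 2, 2012: 337 days → $63,000 × 3.25% × 337/366 = $1,885.2664
The Canton of Sprucemead, December 3 – December 31, 2012: 29 days → $63,000 × 2.8% × 29/366 = $139.7705
Total = $2,025.0369

$2,025.04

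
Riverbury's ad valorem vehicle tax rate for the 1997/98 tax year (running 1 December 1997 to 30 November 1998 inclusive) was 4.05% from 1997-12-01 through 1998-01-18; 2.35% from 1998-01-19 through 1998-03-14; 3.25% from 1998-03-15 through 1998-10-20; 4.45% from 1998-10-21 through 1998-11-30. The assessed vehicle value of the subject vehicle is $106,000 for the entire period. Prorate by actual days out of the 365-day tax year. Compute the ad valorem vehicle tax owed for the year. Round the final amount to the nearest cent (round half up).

$3,557.97

1997-12-01 to 1998-01-18: 49 days at 4.05% → $106,000 × 4.05% × 49/365 = $576.3205
1998-01-19 to 1998-03-14: 55 days at 2.35% → $106,000 × 2.35% × 55/365 = $375.3562
1998-03-15 to 1998-10-20: 220 days at 3.25% → $106,000 × 3.25% × 220/365 = $2,076.4384
1998-10-21 to 1998-11-30: 41 days at 4.45% → $106,000 × 4.45% × 41/365 = $529.8548
Total = $3,557.9699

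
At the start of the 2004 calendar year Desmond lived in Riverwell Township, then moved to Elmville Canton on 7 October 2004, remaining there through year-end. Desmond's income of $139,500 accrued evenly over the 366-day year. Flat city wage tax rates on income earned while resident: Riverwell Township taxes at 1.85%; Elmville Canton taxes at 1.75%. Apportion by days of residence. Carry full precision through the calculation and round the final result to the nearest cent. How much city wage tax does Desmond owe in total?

$2,547.97

Riverwell Township, 1 January – 6 October 2004: 280 days → $139,500 × 1.85% × 280/366 = $1,974.3443
Elmville Canton, 7 October – 31 December 2004: 86 days → $139,500 × 1.75% × 86/366 = $573.6270
Total = $2,547.9713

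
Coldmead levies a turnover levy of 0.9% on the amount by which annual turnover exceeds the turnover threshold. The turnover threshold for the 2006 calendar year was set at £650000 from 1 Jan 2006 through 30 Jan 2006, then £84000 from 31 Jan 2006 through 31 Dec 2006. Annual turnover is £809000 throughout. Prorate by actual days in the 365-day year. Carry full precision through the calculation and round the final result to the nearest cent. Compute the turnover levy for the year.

£6106.32

1 Jan – 30 Jan 2006: 30 days, exemption £650000 → (£809000 − £650000) × 0.9% × 30/365 = £117.6164
31 Jan – 31 Dec 2006: 335 days, exemption £84000 → (£809000 − £84000) × 0.9% × 335/365 = £5988.6986
Total = £6106.3151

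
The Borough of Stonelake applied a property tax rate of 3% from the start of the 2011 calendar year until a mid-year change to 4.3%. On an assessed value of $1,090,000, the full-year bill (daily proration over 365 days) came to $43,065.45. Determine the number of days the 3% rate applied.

98 days

Let d = days at the first rate; then 365 − d days at the second rate.
$1,090,000 × [3%·d + 4.3%·(365−d)] / 365 = $43,065.45
Solving gives d = 98, so the new rate took effect on 9 April 2011.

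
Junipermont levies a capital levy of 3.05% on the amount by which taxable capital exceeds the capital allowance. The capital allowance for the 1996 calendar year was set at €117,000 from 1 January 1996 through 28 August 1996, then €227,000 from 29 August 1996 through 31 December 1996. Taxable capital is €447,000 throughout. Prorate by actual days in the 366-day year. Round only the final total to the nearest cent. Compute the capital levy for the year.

1 January – 28 August 1996: 241 days, exemption €117,000 → (€447,000 − €117,000) × 3.05% × 241/366 = €6,627.5000
29 August – 31 December 1996: 125 days, exemption €227,000 → (€447,000 − €227,000) × 3.05% × 125/366 = €2,291.6667
Total = €8,919.1667

€8,919.17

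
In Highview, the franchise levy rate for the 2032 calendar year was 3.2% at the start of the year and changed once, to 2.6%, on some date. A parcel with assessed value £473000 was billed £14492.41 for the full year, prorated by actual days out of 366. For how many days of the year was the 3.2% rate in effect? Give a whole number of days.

283 days

Let d = days at the first rate; then 366 − d days at the second rate.
£473000 × [3.2%·d + 2.6%·(366−d)] / 366 = £14492.41
Solving gives d = 283, so the new rate took effect on 10 October 2032.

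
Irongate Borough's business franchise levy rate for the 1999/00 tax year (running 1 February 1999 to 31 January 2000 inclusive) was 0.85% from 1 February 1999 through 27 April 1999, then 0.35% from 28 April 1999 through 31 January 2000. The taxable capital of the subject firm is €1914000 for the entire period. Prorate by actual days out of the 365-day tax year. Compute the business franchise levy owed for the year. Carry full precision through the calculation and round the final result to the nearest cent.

€8953.85

1 February – 27 April 1999: 86 days at 0.85% → €1914000 × 0.85% × 86/365 = €3833.2438
28 April 1999 – 31 January 2000: 279 days at 0.35% → €1914000 × 0.35% × 279/365 = €5120.6055
Total = €8953.8493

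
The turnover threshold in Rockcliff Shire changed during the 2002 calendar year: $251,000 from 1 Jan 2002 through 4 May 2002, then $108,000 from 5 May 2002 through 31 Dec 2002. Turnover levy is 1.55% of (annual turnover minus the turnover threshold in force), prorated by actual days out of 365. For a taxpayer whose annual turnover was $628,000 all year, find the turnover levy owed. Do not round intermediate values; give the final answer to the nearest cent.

1 Jan – 4 May 2002: 124 days, exemption $251,000 → ($628,000 − $251,000) × 1.55% × 124/365 = $1,985.1890
5 May – 31 Dec 2002: 241 days, exemption $108,000 → ($628,000 − $108,000) × 1.55% × 241/365 = $5,321.8082
Total = $7,306.9973

$7,307.00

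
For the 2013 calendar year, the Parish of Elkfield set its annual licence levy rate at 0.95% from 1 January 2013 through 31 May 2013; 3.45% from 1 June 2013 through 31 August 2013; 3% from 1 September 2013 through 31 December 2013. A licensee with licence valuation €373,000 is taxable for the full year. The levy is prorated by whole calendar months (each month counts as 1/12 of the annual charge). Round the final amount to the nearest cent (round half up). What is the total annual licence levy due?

1 January – 31 May 2013: 5 months at 0.95% → €373,000 × 0.95% × 5/12 = €1,476.4583
1 June – 31 August 2013: 3 months at 3.45% → €373,000 × 3.45% × 3/12 = €3,217.1250
1 September – 31 December 2013: 4 months at 3% → €373,000 × 3% × 4/12 = €3,730.0000
Total = €8,423.5833

€8,423.58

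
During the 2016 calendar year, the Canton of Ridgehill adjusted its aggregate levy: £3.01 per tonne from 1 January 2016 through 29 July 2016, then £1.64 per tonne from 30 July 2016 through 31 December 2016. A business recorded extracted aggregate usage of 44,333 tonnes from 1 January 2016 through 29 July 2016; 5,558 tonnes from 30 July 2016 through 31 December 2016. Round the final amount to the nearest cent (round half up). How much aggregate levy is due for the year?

£142557.45

1 January – 29 July 2016: 44,333 tonnes at £3.01/tonne → £133442.33
30 July – 31 December 2016: 5,558 tonnes at £1.64/tonne → £9115.12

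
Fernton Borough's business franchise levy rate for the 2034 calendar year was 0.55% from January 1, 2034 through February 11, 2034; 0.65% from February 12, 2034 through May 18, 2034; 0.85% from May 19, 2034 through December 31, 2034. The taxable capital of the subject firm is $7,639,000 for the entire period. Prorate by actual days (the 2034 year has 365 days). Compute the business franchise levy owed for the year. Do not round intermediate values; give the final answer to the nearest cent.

January 1 – February 11, 2034: 42 days at 0.55% → $7,639,000 × 0.55% × 42/365 = $4,834.5452
February 12 – May 18, 2034: 96 days at 0.65% → $7,639,000 × 0.65% × 96/365 = $13,059.5507
May 19 – December 31, 2034: 227 days at 0.85% → $7,639,000 × 0.85% × 227/365 = $40,382.0562
Total = $58,276.1521

$58,276.15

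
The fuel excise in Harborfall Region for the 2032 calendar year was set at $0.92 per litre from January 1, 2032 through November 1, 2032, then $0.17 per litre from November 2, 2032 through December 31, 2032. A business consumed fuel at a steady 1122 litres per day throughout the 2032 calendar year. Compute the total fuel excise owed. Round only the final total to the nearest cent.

$327,309.84

January 1 – November 1, 2032: 306 days × 1122 litres/day = 343,332 litres at $0.92/litre → $315,865.44
November 2 – December 31, 2032: 60 days × 1122 litres/day = 67,320 litres at $0.17/litre → $11,444.40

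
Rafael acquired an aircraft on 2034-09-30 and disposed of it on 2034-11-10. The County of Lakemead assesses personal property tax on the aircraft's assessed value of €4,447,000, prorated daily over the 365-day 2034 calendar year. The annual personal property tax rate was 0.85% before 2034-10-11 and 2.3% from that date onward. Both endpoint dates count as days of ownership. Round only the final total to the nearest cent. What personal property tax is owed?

2034-09-30 to 2034-10-10: 11 days at 0.85% → €4,447,000 × 0.85% × 11/365 = €1,139.1630
2034-10-11 to 2034-11-10: 31 days at 2.3% → €4,447,000 × 2.3% × 31/365 = €8,686.8795
Total = €9,826.0425

€9,826.04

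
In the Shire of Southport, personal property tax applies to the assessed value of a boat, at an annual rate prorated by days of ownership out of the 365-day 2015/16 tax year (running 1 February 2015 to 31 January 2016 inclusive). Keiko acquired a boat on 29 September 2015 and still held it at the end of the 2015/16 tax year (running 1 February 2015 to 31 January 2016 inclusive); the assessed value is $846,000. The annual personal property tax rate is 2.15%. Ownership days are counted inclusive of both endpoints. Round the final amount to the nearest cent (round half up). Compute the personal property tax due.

Days held (29 September 2015 – 31 January 2016): 125 out of 365
Tax = $846,000 × 2.15% × 125/365 = $6,229.1096

$6,229.11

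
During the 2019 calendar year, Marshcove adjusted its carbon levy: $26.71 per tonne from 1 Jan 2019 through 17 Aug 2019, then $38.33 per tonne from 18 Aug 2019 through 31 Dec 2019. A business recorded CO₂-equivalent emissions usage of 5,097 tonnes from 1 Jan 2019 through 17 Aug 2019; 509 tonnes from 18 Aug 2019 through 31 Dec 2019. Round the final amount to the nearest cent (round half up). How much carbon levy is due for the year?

1 Jan – 17 Aug 2019: 5,097 tonnes at $26.71/tonne → $136,140.87
18 Aug – 31 Dec 2019: 509 tonnes at $38.33/tonne → $19,509.97

$155,650.84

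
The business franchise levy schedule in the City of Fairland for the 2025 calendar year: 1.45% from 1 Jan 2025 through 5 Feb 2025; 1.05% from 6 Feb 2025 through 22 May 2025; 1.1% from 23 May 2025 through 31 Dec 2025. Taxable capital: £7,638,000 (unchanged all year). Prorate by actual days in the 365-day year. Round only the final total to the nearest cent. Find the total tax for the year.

1 Jan – 5 Feb 2025: 36 days at 1.45% → £7,638,000 × 1.45% × 36/365 = £10,923.3863
6 Feb – 22 May 2025: 106 days at 1.05% → £7,638,000 × 1.05% × 106/365 = £23,290.6685
23 May – 31 Dec 2025: 223 days at 1.1% → £7,638,000 × 1.1% × 223/365 = £51,331.5452
Total = £85,545.6000

£85,545.60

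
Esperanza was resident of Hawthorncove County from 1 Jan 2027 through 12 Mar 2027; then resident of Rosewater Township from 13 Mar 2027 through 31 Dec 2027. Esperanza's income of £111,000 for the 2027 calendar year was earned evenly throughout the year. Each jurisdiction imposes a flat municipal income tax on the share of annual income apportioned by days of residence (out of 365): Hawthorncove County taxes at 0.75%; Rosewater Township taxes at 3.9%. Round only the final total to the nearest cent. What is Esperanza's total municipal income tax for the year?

£3,648.86

Hawthorncove County, 1 Jan – 12 Mar 2027: 71 days → £111,000 × 0.75% × 71/365 = £161.9384
Rosewater Township, 13 Mar – 31 Dec 2027: 294 days → £111,000 × 3.9% × 294/365 = £3,486.9205
Total = £3,648.8589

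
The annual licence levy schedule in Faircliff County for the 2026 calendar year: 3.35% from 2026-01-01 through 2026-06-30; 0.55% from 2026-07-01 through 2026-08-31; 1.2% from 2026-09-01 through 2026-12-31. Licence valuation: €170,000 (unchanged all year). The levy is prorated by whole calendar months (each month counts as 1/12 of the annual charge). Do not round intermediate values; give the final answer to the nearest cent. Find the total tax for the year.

2026-01-01 to 2026-06-30: 6 months at 3.35% → €170,000 × 3.35% × 6/12 = €2,847.5000
2026-07-01 to 2026-08-31: 2 months at 0.55% → €170,000 × 0.55% × 2/12 = €155.8333
2026-09-01 to 2026-12-31: 4 months at 1.2% → €170,000 × 1.2% × 4/12 = €680.0000
Total = €3,683.3333

€3,683.33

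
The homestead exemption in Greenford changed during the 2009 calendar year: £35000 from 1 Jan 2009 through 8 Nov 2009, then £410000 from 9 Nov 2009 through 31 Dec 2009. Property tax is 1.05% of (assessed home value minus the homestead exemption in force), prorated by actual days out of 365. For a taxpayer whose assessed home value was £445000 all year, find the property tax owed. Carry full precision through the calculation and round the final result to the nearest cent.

1 Jan – 8 Nov 2009: 312 days, exemption £35000 → (£445000 − £35000) × 1.05% × 312/365 = £3679.8904
9 Nov – 31 Dec 2009: 53 days, exemption £410000 → (£445000 − £410000) × 1.05% × 53/365 = £53.3630
Total = £3733.2534

£3733.25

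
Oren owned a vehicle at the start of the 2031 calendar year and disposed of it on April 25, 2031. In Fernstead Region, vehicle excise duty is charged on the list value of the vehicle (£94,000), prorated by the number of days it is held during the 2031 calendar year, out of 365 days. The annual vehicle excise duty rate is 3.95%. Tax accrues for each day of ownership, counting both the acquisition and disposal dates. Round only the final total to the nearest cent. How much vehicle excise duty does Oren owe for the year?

Days held (January 1 – April 25, 2031): 115 out of 365
Tax = £94,000 × 3.95% × 115/365 = £1,169.8493

£1,169.85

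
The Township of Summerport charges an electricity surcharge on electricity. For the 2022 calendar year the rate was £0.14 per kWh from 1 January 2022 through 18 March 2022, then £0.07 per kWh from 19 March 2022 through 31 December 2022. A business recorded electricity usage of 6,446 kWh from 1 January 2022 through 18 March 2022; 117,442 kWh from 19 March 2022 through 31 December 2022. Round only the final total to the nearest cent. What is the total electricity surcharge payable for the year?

1 January – 18 March 2022: 6,446 kWh at £0.14/kWh → £902.44
19 March – 31 December 2022: 117,442 kWh at £0.07/kWh → £8220.94

£9123.38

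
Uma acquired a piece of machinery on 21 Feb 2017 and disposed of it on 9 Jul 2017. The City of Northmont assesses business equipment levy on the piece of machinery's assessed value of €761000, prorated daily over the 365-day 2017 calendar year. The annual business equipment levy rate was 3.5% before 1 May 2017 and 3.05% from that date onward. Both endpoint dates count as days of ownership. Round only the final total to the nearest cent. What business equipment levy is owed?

21 Feb – 30 Apr 2017: 69 days at 3.5% → €761000 × 3.5% × 69/365 = €5035.1096
1 May – 9 Jul 2017: 70 days at 3.05% → €761000 × 3.05% × 70/365 = €4451.3288
Total = €9486.4384

€9486.44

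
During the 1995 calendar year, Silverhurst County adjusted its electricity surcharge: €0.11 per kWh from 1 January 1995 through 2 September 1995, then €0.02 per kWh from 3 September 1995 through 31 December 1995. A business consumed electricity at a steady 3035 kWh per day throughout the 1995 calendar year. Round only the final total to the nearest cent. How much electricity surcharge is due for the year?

€89077.25

1 January – 2 September 1995: 245 days × 3035 kWh/day = 743,575 kWh at €0.11/kWh → €81793.25
3 September – 31 December 1995: 120 days × 3035 kWh/day = 364,200 kWh at €0.02/kWh → €7284.00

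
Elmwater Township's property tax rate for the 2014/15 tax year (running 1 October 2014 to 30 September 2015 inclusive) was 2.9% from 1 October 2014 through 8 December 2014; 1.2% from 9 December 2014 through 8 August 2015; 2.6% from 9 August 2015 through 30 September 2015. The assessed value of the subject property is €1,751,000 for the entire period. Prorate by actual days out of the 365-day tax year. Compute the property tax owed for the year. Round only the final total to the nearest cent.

€30,198.75

1 October – 8 December 2014: 69 days at 2.9% → €1,751,000 × 2.9% × 69/365 = €9,599.3178
9 December 2014 – 8 August 2015: 243 days at 1.2% → €1,751,000 × 1.2% × 243/365 = €13,988.8110
9 August – 30 September 2015: 53 days at 2.6% → €1,751,000 × 2.6% × 53/365 = €6,610.6247
Total = €30,198.7534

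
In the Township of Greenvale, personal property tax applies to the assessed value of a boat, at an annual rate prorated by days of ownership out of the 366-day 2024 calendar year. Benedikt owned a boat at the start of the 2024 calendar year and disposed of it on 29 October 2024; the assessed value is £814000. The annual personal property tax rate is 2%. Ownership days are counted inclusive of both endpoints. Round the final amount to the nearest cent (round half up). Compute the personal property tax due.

£13477.70

Days held (1 January – 29 October 2024): 303 out of 366
Tax = £814000 × 2% × 303/366 = £13477.7049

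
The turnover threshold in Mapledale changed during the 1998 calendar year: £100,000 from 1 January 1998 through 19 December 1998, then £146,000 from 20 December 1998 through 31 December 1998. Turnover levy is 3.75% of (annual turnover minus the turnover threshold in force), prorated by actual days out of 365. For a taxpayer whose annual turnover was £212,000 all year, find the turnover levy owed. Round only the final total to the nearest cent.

1 January – 19 December 1998: 353 days, exemption £100,000 → (£212,000 − £100,000) × 3.75% × 353/365 = £4,061.9178
20 December – 31 December 1998: 12 days, exemption £146,000 → (£212,000 − £146,000) × 3.75% × 12/365 = £81.3699
Total = £4,143.2877

£4,143.29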